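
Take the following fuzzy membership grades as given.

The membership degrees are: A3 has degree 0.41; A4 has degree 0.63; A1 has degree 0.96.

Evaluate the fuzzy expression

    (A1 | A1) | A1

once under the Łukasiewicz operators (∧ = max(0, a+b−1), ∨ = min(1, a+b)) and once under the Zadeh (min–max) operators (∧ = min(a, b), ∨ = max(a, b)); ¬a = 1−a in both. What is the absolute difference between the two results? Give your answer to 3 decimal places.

Under Łukasiewicz:
  A1 | A1 = min(1, a+b) on (0.96, 0.96) = 1.00
  (A1 | A1) | A1 = min(1, a+b) on (1.00, 0.96) = 1.00
  → value = 1.0000
Under Zadeh (min–max):
  A1 | A1 = max(a, b) on (0.96, 0.96) = 0.96
  (A1 | A1) | A1 = max(a, b) on (0.96, 0.96) = 0.96
  → value = 0.9600
|1.0000 − 0.9600| = 0.040

0.040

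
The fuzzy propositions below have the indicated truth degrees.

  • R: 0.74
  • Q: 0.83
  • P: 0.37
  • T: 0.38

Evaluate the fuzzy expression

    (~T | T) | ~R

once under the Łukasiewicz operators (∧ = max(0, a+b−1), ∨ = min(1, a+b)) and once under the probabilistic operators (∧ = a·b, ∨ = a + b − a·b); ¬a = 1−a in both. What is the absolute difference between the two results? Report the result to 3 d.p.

Under Łukasiewicz:
  ~T = 1 − 0.38 = 0.62
  ~T | T = min(1, a+b) on (0.62, 0.38) = 1.00
  ~R = 1 − 0.74 = 0.26
  (~T | T) | ~R = min(1, a+b) on (1.00, 0.26) = 1.00
  → value = 1.0000
Under probabilistic:
  ~T = 1 − 0.3800 = 0.6200
  ~T | T = a + b − a·b on (0.6200, 0.3800) = 0.7644
  ~R = 1 − 0.7400 = 0.2600
  (~T | T) | ~R = a + b − a·b on (0.7644, 0.2600) = 0.8257
  → value = 0.8257
|1.0000 − 0.8257| = 0.174

0.174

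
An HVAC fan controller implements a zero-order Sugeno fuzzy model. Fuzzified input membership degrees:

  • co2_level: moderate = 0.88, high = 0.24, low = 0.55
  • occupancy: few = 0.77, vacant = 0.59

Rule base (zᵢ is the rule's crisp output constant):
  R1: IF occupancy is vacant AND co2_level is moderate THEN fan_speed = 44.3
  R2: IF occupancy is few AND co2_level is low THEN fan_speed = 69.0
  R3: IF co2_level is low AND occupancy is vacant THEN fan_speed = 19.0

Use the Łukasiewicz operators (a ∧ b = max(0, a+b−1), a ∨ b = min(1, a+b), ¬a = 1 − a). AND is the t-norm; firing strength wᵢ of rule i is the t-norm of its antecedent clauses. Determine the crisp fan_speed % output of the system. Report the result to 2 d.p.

R1 (z=44.3): vacant=0.59, moderate=0.88; AND[max(0, a+b−1)] → w = 0.47
R2 (z=69.0): few=0.77, low=0.55; AND[max(0, a+b−1)] → w = 0.32
R3 (z=19.0): low=0.55, vacant=0.59; AND[max(0, a+b−1)] → w = 0.14
Weighted average = (0.47·44.3 + 0.32·69.0 + 0.14·19.0) / (0.47 + 0.32 + 0.14)
  = 45.5610 / 0.9300 = 48.99

48.99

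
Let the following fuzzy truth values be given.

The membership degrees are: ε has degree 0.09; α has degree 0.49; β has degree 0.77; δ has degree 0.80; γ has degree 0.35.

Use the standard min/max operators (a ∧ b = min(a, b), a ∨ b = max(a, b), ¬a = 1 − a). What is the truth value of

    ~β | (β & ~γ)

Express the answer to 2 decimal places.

~β = 1 − 0.77 = 0.23
~γ = 1 − 0.35 = 0.65
β & ~γ = min(a, b) on (0.77, 0.65) = 0.65
~β | (β & ~γ) = max(a, b) on (0.23, 0.65) = 0.65

0.65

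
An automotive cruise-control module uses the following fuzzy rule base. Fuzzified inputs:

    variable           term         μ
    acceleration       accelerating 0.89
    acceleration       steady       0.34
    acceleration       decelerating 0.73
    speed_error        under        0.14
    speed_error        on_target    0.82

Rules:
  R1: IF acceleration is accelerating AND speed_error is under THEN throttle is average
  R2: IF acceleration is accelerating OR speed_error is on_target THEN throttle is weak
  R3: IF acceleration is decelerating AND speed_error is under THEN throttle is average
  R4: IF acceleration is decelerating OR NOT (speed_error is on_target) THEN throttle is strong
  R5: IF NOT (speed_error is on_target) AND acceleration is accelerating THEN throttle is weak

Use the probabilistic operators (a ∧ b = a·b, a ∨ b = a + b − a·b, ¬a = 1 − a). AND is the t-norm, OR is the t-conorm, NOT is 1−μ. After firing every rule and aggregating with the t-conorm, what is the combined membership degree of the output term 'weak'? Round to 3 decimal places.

0.983

R1: accelerating=0.89, under=0.14; AND[a·b] → w = 0.1246
R2: accelerating=0.89, on_target=0.82; OR[a + b − a·b] → w = 0.9802
R3: decelerating=0.73, under=0.14; AND[a·b] → w = 0.1022
R4: decelerating=0.73, ¬on_target=1−0.82=0.18; OR[a + b − a·b] → w = 0.7786
R5: ¬on_target=1−0.82=0.18, accelerating=0.89; AND[a·b] → w = 0.1602
Rules with consequent 'weak': {R2, R5} → strengths 0.9802, 0.1602
Aggregate via t-conorm [a + b − a·b]: 0.9834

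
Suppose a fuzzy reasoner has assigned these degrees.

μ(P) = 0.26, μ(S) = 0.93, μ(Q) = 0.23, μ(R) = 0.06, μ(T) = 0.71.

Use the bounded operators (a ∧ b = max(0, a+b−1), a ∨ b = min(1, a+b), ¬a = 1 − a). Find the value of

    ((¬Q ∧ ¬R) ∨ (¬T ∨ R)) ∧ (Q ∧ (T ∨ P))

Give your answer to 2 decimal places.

¬Q = 1 − 0.23 = 0.77
¬R = 1 − 0.06 = 0.94
¬Q ∧ ¬R = max(0, a+b−1) on (0.77, 0.94) = 0.71
¬T = 1 − 0.71 = 0.29
¬T ∨ R = min(1, a+b) on (0.29, 0.06) = 0.35
(¬Q ∧ ¬R) ∨ (¬T ∨ R) = min(1, a+b) on (0.71, 0.35) = 1.00
T ∨ P = min(1, a+b) on (0.71, 0.26) = 0.97
Q ∧ (T ∨ P) = max(0, a+b−1) on (0.23, 0.97) = 0.20
((¬Q ∧ ¬R) ∨ (¬T ∨ R)) ∧ (Q ∧ (T ∨ P)) = max(0, a+b−1) on (1.00, 0.20) = 0.20

0.20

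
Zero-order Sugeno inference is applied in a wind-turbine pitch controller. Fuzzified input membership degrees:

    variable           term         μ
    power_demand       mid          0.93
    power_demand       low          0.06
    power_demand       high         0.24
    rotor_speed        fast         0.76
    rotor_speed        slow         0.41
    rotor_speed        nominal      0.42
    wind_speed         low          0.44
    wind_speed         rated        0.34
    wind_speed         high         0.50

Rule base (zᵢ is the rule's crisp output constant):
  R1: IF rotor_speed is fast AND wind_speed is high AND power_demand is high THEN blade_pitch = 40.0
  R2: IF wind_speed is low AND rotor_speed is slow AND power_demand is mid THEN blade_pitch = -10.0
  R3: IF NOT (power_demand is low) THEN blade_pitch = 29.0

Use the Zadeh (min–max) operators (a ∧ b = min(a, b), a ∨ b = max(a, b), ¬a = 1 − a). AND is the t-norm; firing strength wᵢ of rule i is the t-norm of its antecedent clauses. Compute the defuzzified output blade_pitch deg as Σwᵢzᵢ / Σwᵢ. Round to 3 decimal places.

20.604

R1 (z=40.0): fast=0.76, high=0.50, high=0.24; AND[min(a, b)] → w = 0.24
R2 (z=-10.0): low=0.44, slow=0.41, mid=0.93; AND[min(a, b)] → w = 0.41
R3 (z=29.0): ¬low=1−0.06=0.94 → w = 0.94
Weighted average = (0.24·40.0 + 0.41·-10.0 + 0.94·29.0) / (0.24 + 0.41 + 0.94)
  = 32.7600 / 1.5900 = 20.604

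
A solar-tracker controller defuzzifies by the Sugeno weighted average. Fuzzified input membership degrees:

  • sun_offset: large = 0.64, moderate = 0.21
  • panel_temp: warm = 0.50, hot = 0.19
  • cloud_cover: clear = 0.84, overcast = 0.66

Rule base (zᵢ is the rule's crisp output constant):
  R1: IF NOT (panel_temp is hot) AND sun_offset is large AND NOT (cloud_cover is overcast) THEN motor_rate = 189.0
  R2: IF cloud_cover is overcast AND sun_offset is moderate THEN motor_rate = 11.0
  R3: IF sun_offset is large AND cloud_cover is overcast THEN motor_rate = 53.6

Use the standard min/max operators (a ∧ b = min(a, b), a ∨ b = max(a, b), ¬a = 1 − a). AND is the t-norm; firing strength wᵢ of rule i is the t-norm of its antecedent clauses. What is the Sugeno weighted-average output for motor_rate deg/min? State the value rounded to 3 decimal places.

84.768

R1 (z=189.0): ¬hot=1−0.19=0.81, large=0.64, ¬overcast=1−0.66=0.34; AND[min(a, b)] → w = 0.34
R2 (z=11.0): overcast=0.66, moderate=0.21; AND[min(a, b)] → w = 0.21
R3 (z=53.6): large=0.64, overcast=0.66; AND[min(a, b)] → w = 0.64
Weighted average = (0.34·189.0 + 0.21·11.0 + 0.64·53.6) / (0.34 + 0.21 + 0.64)
  = 100.8740 / 1.1900 = 84.768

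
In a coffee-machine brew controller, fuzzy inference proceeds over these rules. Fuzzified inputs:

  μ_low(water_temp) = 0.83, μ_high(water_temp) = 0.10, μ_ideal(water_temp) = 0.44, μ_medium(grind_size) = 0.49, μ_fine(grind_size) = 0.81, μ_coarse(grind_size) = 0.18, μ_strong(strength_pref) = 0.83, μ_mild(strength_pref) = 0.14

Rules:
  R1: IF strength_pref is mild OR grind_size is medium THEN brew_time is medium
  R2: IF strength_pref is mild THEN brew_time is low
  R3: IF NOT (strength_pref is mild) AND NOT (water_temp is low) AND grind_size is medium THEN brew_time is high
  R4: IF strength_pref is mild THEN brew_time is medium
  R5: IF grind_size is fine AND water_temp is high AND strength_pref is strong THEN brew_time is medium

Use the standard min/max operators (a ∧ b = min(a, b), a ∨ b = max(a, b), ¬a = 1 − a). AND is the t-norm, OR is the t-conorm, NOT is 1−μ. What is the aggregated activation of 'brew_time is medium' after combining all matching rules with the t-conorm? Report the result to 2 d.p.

0.49

R1: mild=0.14, medium=0.49; OR[max(a, b)] → w = 0.49
R2: mild=0.14 → w = 0.14
R3: ¬mild=1−0.14=0.86, ¬low=1−0.83=0.17, medium=0.49; AND[min(a, b)] → w = 0.17
R4: mild=0.14 → w = 0.14
R5: fine=0.81, high=0.10, strong=0.83; AND[min(a, b)] → w = 0.10
Rules with consequent 'medium': {R1, R4, R5} → strengths 0.49, 0.14, 0.10
Aggregate via t-conorm [max(a, b)]: 0.49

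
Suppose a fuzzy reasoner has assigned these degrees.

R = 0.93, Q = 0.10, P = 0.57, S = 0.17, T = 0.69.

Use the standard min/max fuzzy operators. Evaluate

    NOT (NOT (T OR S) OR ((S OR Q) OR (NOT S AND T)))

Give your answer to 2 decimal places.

0.31

T OR S = max(a, b) on (0.69, 0.17) = 0.69
NOT (T OR S) = 1 − 0.69 = 0.31
S OR Q = max(a, b) on (0.17, 0.10) = 0.17
NOT S = 1 − 0.17 = 0.83
NOT S AND T = min(a, b) on (0.83, 0.69) = 0.69
(S OR Q) OR (NOT S AND T) = max(a, b) on (0.17, 0.69) = 0.69
NOT (T OR S) OR ((S OR Q) OR (NOT S AND T)) = max(a, b) on (0.31, 0.69) = 0.69
NOT (NOT (T OR S) OR ((S OR Q) OR (NOT S AND T))) = 1 − 0.69 = 0.31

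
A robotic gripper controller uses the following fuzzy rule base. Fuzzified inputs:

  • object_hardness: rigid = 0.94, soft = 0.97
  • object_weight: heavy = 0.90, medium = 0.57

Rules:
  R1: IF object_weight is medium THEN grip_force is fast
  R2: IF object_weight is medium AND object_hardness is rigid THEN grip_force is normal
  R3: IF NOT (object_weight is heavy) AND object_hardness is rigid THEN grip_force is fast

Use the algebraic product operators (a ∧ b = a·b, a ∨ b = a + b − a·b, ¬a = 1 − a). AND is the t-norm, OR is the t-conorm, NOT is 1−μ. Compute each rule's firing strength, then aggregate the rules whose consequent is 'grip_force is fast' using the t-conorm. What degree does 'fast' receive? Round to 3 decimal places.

R1: medium=0.57 → w = 0.5700
R2: medium=0.57, rigid=0.94; AND[a·b] → w = 0.5358
R3: ¬heavy=1−0.90=0.10, rigid=0.94; AND[a·b] → w = 0.0940
Rules with consequent 'fast': {R1, R3} → strengths 0.5700, 0.0940
Aggregate via t-conorm [a + b − a·b]: 0.6104

0.610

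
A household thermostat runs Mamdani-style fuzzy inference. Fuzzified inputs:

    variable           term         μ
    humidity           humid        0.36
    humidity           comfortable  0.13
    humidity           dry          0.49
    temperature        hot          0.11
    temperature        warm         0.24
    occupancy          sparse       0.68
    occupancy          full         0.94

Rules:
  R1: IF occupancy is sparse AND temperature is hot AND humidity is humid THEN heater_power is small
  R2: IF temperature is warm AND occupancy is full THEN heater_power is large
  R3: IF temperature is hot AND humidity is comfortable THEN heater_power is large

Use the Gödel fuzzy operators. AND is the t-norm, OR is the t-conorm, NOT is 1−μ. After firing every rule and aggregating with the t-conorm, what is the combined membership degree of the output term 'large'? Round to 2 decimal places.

0.24

R1: sparse=0.68, hot=0.11, humid=0.36; AND[min(a, b)] → w = 0.11
R2: warm=0.24, full=0.94; AND[min(a, b)] → w = 0.24
R3: hot=0.11, comfortable=0.13; AND[min(a, b)] → w = 0.11
Rules with consequent 'large': {R2, R3} → strengths 0.24, 0.11
Aggregate via t-conorm [max(a, b)]: 0.24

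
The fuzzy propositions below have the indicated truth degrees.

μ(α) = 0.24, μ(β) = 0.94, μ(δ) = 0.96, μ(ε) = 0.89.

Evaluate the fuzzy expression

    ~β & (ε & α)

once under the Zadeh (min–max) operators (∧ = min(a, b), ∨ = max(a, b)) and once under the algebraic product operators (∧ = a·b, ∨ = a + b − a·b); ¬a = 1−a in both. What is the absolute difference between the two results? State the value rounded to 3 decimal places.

Under Zadeh (min–max):
  ~β = 1 − 0.94 = 0.06
  ε & α = min(a, b) on (0.89, 0.24) = 0.24
  ~β & (ε & α) = min(a, b) on (0.06, 0.24) = 0.06
  → value = 0.0600
Under algebraic product:
  ~β = 1 − 0.9400 = 0.0600
  ε & α = a·b on (0.8900, 0.2400) = 0.2136
  ~β & (ε & α) = a·b on (0.0600, 0.2136) = 0.0128
  → value = 0.0128
|0.0600 − 0.0128| = 0.047

0.047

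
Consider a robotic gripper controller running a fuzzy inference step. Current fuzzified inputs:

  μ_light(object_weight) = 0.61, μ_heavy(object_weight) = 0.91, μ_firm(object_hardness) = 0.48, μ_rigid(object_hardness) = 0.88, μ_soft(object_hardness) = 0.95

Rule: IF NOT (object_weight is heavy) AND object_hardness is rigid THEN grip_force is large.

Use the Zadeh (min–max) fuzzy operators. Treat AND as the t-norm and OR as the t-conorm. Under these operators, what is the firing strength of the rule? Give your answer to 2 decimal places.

firing strength: ¬heavy=1−0.91=0.09, rigid=0.88; AND[min(a, b)] → w = 0.09

0.09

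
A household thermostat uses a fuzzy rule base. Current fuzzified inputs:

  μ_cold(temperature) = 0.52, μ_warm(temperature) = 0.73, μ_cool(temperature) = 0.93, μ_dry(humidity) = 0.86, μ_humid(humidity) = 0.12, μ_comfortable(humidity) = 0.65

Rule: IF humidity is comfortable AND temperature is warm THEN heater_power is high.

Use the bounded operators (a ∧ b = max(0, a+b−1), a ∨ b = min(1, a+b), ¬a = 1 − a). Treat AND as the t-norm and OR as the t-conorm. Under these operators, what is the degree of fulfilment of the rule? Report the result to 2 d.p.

0.38

firing strength: comfortable=0.65, warm=0.73; AND[max(0, a+b−1)] → w = 0.38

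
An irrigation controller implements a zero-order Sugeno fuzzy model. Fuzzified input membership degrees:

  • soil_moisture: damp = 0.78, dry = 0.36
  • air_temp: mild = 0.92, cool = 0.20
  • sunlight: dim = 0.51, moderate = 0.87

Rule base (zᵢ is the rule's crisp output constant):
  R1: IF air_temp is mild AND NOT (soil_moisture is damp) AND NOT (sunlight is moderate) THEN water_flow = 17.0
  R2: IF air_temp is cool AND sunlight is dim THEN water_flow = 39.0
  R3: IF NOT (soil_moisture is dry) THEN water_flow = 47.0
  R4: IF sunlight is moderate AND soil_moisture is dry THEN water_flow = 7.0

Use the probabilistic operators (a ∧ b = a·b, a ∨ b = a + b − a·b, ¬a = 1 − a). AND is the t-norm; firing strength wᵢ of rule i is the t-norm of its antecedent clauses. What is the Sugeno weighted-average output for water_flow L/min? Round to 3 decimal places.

33.932

R1 (z=17.0): mild=0.92, ¬damp=1−0.78=0.22, ¬moderate=1−0.87=0.13; AND[a·b] → w = 0.0263
R2 (z=39.0): cool=0.20, dim=0.51; AND[a·b] → w = 0.1020
R3 (z=47.0): ¬dry=1−0.36=0.64 → w = 0.6400
R4 (z=7.0): moderate=0.87, dry=0.36; AND[a·b] → w = 0.3132
Weighted average = (0.0263·17.0 + 0.1020·39.0 + 0.6400·47.0 + 0.3132·7.0) / (0.0263 + 0.1020 + 0.6400 + 0.3132)
  = 36.6977 / 1.0815 = 33.932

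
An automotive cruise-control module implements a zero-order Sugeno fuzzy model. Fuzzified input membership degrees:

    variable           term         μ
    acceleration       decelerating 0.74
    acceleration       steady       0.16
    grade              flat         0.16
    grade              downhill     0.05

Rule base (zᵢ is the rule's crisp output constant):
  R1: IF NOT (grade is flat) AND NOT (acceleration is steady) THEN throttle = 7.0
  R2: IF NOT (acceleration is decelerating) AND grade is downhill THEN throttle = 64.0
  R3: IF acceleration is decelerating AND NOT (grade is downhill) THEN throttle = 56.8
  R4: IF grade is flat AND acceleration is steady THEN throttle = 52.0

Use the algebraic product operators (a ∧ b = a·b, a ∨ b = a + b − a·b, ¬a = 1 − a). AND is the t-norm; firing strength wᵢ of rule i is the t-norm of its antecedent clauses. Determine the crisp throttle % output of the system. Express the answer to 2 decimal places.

R1 (z=7.0): ¬flat=1−0.16=0.84, ¬steady=1−0.16=0.84; AND[a·b] → w = 0.7056
R2 (z=64.0): ¬decelerating=1−0.74=0.26, downhill=0.05; AND[a·b] → w = 0.0130
R3 (z=56.8): decelerating=0.74, ¬downhill=1−0.05=0.95; AND[a·b] → w = 0.7030
R4 (z=52.0): flat=0.16, steady=0.16; AND[a·b] → w = 0.0256
Weighted average = (0.7056·7.0 + 0.0130·64.0 + 0.7030·56.8 + 0.0256·52.0) / (0.7056 + 0.0130 + 0.7030 + 0.0256)
  = 47.0328 / 1.4472 = 32.50

32.50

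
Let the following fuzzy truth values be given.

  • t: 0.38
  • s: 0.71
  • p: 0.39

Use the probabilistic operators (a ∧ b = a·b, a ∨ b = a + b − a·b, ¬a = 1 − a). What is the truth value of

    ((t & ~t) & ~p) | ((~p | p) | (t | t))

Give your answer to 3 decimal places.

0.922

~t = 1 − 0.3800 = 0.6200
t & ~t = a·b on (0.3800, 0.6200) = 0.2356
~p = 1 − 0.3900 = 0.6100
(t & ~t) & ~p = a·b on (0.2356, 0.6100) = 0.1437
~p = 1 − 0.3900 = 0.6100
~p | p = a + b − a·b on (0.6100, 0.3900) = 0.7621
t | t = a + b − a·b on (0.3800, 0.3800) = 0.6156
(~p | p) | (t | t) = a + b − a·b on (0.7621, 0.6156) = 0.9086
((t & ~t) & ~p) | ((~p | p) | (t | t)) = a + b − a·b on (0.1437, 0.9086) = 0.9217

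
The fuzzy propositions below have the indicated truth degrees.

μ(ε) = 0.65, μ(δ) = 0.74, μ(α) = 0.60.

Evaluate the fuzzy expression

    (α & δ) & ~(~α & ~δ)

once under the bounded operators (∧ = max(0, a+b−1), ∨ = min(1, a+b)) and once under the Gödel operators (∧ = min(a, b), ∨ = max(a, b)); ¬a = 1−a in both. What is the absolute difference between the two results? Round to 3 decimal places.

Under bounded:
  α & δ = max(0, a+b−1) on (0.60, 0.74) = 0.34
  ~α = 1 − 0.60 = 0.40
  ~δ = 1 − 0.74 = 0.26
  ~α & ~δ = max(0, a+b−1) on (0.40, 0.26) = 0.00
  ~(~α & ~δ) = 1 − 0.00 = 1.00
  (α & δ) & ~(~α & ~δ) = max(0, a+b−1) on (0.34, 1.00) = 0.34
  → value = 0.3400
Under Gödel:
  α & δ = min(a, b) on (0.60, 0.74) = 0.60
  ~α = 1 − 0.60 = 0.40
  ~δ = 1 − 0.74 = 0.26
  ~α & ~δ = min(a, b) on (0.40, 0.26) = 0.26
  ~(~α & ~δ) = 1 − 0.26 = 0.74
  (α & δ) & ~(~α & ~δ) = min(a, b) on (0.60, 0.74) = 0.60
  → value = 0.6000
|0.3400 − 0.6000| = 0.260

0.260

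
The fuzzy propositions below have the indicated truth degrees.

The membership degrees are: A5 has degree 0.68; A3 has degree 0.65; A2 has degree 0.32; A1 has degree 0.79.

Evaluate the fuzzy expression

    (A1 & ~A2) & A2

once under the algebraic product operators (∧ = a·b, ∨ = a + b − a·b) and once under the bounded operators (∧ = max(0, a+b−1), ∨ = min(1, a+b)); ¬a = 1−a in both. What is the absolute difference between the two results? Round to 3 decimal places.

0.172

Under algebraic product:
  ~A2 = 1 − 0.3200 = 0.6800
  A1 & ~A2 = a·b on (0.7900, 0.6800) = 0.5372
  (A1 & ~A2) & A2 = a·b on (0.5372, 0.3200) = 0.1719
  → value = 0.1719
Under bounded:
  ~A2 = 1 − 0.32 = 0.68
  A1 & ~A2 = max(0, a+b−1) on (0.79, 0.68) = 0.47
  (A1 & ~A2) & A2 = max(0, a+b−1) on (0.47, 0.32) = 0.00
  → value = 0.0000
|0.1719 − 0.0000| = 0.172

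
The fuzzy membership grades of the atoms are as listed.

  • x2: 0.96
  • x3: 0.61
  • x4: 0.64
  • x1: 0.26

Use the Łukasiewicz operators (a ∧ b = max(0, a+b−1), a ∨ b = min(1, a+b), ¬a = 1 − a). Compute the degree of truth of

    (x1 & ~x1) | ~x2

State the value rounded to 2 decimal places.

0.04

~x1 = 1 − 0.26 = 0.74
x1 & ~x1 = max(0, a+b−1) on (0.26, 0.74) = 0.00
~x2 = 1 − 0.96 = 0.04
(x1 & ~x1) | ~x2 = min(1, a+b) on (0.00, 0.04) = 0.04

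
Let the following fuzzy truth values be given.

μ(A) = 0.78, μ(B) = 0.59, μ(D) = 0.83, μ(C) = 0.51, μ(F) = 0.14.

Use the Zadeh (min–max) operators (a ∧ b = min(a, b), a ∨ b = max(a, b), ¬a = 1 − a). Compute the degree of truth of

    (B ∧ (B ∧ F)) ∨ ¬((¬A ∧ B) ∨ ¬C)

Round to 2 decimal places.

0.51

B ∧ F = min(a, b) on (0.59, 0.14) = 0.14
B ∧ (B ∧ F) = min(a, b) on (0.59, 0.14) = 0.14
¬A = 1 − 0.78 = 0.22
¬A ∧ B = min(a, b) on (0.22, 0.59) = 0.22
¬C = 1 − 0.51 = 0.49
(¬A ∧ B) ∨ ¬C = max(a, b) on (0.22, 0.49) = 0.49
¬((¬A ∧ B) ∨ ¬C) = 1 − 0.49 = 0.51
(B ∧ (B ∧ F)) ∨ ¬((¬A ∧ B) ∨ ¬C) = max(a, b) on (0.14, 0.51) = 0.51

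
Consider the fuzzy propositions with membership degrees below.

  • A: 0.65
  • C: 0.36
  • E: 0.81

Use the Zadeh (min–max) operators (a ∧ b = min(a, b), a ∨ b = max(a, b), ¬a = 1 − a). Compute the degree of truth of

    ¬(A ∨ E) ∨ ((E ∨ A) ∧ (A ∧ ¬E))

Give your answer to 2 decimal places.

0.19

A ∨ E = max(a, b) on (0.65, 0.81) = 0.81
¬(A ∨ E) = 1 − 0.81 = 0.19
E ∨ A = max(a, b) on (0.81, 0.65) = 0.81
¬E = 1 − 0.81 = 0.19
A ∧ ¬E = min(a, b) on (0.65, 0.19) = 0.19
(E ∨ A) ∧ (A ∧ ¬E) = min(a, b) on (0.81, 0.19) = 0.19
¬(A ∨ E) ∨ ((E ∨ A) ∧ (A ∧ ¬E)) = max(a, b) on (0.19, 0.19) = 0.19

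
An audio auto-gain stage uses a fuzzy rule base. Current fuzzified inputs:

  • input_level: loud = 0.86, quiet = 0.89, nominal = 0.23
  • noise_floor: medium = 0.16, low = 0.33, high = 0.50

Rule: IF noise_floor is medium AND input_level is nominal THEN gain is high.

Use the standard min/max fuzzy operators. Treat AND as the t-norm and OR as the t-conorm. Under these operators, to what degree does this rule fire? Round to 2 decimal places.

0.16

firing strength: medium=0.16, nominal=0.23; AND[min(a, b)] → w = 0.16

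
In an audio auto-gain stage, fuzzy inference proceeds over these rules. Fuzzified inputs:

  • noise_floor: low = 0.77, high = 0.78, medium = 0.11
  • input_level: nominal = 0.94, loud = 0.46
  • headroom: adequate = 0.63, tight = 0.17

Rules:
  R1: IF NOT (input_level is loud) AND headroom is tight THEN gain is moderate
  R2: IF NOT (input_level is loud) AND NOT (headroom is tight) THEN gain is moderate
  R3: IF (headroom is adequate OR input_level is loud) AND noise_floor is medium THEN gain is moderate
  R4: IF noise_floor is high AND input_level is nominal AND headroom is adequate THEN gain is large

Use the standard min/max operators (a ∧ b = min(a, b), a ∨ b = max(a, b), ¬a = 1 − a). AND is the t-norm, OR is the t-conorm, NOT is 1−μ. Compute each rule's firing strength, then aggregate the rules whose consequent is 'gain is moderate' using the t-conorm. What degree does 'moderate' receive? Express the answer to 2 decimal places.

R1: ¬loud=1−0.46=0.54, tight=0.17; AND[min(a, b)] → w = 0.17
R2: ¬loud=1−0.46=0.54, ¬tight=1−0.17=0.83; AND[min(a, b)] → w = 0.54
R3: (adequate=0.63 OR loud=0.46) = 0.63; AND[min(a, b)] with medium=0.11 → w = 0.11
R4: high=0.78, nominal=0.94, adequate=0.63; AND[min(a, b)] → w = 0.63
Rules with consequent 'moderate': {R1, R2, R3} → strengths 0.17, 0.54, 0.11
Aggregate via t-conorm [max(a, b)]: 0.54

0.54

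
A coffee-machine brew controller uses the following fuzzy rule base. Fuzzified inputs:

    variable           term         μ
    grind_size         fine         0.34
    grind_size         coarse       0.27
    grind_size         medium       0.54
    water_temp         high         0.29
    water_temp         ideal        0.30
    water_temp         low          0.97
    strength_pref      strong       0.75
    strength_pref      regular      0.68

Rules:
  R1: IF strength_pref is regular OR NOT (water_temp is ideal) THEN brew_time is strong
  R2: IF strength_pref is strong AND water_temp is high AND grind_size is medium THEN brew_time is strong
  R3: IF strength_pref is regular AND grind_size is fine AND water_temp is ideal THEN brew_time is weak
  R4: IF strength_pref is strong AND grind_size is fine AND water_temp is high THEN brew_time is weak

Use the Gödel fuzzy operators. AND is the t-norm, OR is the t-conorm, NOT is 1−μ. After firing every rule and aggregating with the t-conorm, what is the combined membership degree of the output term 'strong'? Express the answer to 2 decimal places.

0.70

R1: regular=0.68, ¬ideal=1−0.30=0.70; OR[max(a, b)] → w = 0.70
R2: strong=0.75, high=0.29, medium=0.54; AND[min(a, b)] → w = 0.29
R3: regular=0.68, fine=0.34, ideal=0.30; AND[min(a, b)] → w = 0.30
R4: strong=0.75, fine=0.34, high=0.29; AND[min(a, b)] → w = 0.29
Rules with consequent 'strong': {R1, R2} → strengths 0.70, 0.29
Aggregate via t-conorm [max(a, b)]: 0.70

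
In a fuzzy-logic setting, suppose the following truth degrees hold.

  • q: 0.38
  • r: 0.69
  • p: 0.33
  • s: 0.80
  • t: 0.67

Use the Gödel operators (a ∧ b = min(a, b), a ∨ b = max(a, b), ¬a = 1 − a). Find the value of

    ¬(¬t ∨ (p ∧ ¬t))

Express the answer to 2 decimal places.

¬t = 1 − 0.67 = 0.33
¬t = 1 − 0.67 = 0.33
p ∧ ¬t = min(a, b) on (0.33, 0.33) = 0.33
¬t ∨ (p ∧ ¬t) = max(a, b) on (0.33, 0.33) = 0.33
¬(¬t ∨ (p ∧ ¬t)) = 1 − 0.33 = 0.67

0.67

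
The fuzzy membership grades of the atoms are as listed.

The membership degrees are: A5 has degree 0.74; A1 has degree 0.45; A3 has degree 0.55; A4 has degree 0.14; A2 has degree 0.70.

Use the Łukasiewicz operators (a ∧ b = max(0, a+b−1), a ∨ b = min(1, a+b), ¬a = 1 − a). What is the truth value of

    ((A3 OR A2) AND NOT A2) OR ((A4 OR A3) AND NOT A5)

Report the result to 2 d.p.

A3 OR A2 = min(1, a+b) on (0.55, 0.70) = 1.00
NOT A2 = 1 − 0.70 = 0.30
(A3 OR A2) AND NOT A2 = max(0, a+b−1) on (1.00, 0.30) = 0.30
A4 OR A3 = min(1, a+b) on (0.14, 0.55) = 0.69
NOT A5 = 1 − 0.74 = 0.26
(A4 OR A3) AND NOT A5 = max(0, a+b−1) on (0.69, 0.26) = 0.00
((A3 OR A2) AND NOT A2) OR ((A4 OR A3) AND NOT A5) = min(1, a+b) on (0.30, 0.00) = 0.30

0.30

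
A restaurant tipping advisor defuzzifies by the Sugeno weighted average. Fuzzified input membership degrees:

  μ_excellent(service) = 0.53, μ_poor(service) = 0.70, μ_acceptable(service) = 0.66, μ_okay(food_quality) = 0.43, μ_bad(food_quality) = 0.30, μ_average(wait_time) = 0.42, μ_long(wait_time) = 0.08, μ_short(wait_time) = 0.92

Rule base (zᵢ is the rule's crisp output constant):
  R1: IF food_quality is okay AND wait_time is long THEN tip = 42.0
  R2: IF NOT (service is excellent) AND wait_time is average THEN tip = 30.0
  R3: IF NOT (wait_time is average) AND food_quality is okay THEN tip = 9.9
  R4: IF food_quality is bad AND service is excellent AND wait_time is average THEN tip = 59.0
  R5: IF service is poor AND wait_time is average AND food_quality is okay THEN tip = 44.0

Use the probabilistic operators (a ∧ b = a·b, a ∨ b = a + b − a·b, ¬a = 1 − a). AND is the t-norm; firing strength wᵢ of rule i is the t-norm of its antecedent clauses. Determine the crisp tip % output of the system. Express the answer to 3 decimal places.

28.675

R1 (z=42.0): okay=0.43, long=0.08; AND[a·b] → w = 0.0344
R2 (z=30.0): ¬excellent=1−0.53=0.47, average=0.42; AND[a·b] → w = 0.1974
R3 (z=9.9): ¬average=1−0.42=0.58, okay=0.43; AND[a·b] → w = 0.2494
R4 (z=59.0): bad=0.30, excellent=0.53, average=0.42; AND[a·b] → w = 0.0668
R5 (z=44.0): poor=0.70, average=0.42, okay=0.43; AND[a·b] → w = 0.1264
Weighted average = (0.0344·42.0 + 0.1974·30.0 + 0.2494·9.9 + 0.0668·59.0 + 0.1264·44.0) / (0.0344 + 0.1974 + 0.2494 + 0.0668 + 0.1264)
  = 19.3384 / 0.6744 = 28.675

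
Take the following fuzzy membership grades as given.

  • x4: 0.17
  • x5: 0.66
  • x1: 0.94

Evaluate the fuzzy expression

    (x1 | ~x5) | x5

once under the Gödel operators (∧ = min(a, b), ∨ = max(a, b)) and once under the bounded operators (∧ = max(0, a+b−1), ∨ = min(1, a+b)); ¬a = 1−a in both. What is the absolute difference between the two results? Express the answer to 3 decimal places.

0.060

Under Gödel:
  ~x5 = 1 − 0.66 = 0.34
  x1 | ~x5 = max(a, b) on (0.94, 0.34) = 0.94
  (x1 | ~x5) | x5 = max(a, b) on (0.94, 0.66) = 0.94
  → value = 0.9400
Under bounded:
  ~x5 = 1 − 0.66 = 0.34
  x1 | ~x5 = min(1, a+b) on (0.94, 0.34) = 1.00
  (x1 | ~x5) | x5 = min(1, a+b) on (1.00, 0.66) = 1.00
  → value = 1.0000
|0.9400 − 1.0000| = 0.060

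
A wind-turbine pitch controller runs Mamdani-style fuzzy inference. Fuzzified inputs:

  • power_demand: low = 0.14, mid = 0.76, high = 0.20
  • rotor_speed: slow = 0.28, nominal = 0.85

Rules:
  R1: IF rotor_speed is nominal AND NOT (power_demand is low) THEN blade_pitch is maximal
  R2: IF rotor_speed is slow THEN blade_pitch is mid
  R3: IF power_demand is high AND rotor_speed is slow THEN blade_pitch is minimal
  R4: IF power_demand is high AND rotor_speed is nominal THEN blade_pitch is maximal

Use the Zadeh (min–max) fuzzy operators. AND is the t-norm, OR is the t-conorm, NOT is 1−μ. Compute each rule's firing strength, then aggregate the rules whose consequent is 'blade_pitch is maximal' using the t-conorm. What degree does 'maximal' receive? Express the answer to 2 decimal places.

R1: nominal=0.85, ¬low=1−0.14=0.86; AND[min(a, b)] → w = 0.85
R2: slow=0.28 → w = 0.28
R3: high=0.20, slow=0.28; AND[min(a, b)] → w = 0.20
R4: high=0.20, nominal=0.85; AND[min(a, b)] → w = 0.20
Rules with consequent 'maximal': {R1, R4} → strengths 0.85, 0.20
Aggregate via t-conorm [max(a, b)]: 0.85

0.85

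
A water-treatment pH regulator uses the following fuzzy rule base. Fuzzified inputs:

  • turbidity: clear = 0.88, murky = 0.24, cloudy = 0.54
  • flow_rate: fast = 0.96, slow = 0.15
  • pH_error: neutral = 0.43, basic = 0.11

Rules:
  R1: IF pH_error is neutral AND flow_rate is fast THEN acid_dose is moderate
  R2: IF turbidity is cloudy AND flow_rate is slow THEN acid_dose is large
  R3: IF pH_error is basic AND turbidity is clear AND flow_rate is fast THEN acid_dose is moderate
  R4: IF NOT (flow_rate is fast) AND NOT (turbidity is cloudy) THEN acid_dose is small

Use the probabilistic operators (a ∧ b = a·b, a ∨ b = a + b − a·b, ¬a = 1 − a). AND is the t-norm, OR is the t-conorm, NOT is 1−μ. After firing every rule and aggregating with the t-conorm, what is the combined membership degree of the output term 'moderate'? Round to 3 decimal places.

0.467

R1: neutral=0.43, fast=0.96; AND[a·b] → w = 0.4128
R2: cloudy=0.54, slow=0.15; AND[a·b] → w = 0.0810
R3: basic=0.11, clear=0.88, fast=0.96; AND[a·b] → w = 0.0929
R4: ¬fast=1−0.96=0.04, ¬cloudy=1−0.54=0.46; AND[a·b] → w = 0.0184
Rules with consequent 'moderate': {R1, R3} → strengths 0.4128, 0.0929
Aggregate via t-conorm [a + b − a·b]: 0.4674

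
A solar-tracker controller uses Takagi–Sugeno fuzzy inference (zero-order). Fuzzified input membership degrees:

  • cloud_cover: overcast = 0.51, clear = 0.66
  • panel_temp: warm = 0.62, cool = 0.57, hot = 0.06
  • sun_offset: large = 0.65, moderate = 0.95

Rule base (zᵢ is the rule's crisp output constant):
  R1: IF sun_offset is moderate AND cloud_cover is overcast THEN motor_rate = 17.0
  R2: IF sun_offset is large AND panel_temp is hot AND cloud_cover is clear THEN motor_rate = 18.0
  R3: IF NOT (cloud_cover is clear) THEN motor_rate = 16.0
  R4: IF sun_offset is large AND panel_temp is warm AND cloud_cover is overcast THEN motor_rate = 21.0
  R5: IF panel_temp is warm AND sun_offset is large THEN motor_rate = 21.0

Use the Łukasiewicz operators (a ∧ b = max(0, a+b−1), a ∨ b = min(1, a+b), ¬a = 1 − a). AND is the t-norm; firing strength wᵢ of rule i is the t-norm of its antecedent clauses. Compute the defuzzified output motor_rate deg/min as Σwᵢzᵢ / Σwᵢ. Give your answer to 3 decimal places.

R1 (z=17.0): moderate=0.95, overcast=0.51; AND[max(0, a+b−1)] → w = 0.46
R2 (z=18.0): large=0.65, hot=0.06, clear=0.66; AND[max(0, a+b−1)] → w = 0.00
R3 (z=16.0): ¬clear=1−0.66=0.34 → w = 0.34
R4 (z=21.0): large=0.65, warm=0.62, overcast=0.51; AND[max(0, a+b−1)] → w = 0.00
R5 (z=21.0): warm=0.62, large=0.65; AND[max(0, a+b−1)] → w = 0.27
Weighted average = (0.46·17.0 + 0.00·18.0 + 0.34·16.0 + 0.00·21.0 + 0.27·21.0) / (0.46 + 0.00 + 0.34 + 0.00 + 0.27)
  = 18.9300 / 1.0700 = 17.692

17.692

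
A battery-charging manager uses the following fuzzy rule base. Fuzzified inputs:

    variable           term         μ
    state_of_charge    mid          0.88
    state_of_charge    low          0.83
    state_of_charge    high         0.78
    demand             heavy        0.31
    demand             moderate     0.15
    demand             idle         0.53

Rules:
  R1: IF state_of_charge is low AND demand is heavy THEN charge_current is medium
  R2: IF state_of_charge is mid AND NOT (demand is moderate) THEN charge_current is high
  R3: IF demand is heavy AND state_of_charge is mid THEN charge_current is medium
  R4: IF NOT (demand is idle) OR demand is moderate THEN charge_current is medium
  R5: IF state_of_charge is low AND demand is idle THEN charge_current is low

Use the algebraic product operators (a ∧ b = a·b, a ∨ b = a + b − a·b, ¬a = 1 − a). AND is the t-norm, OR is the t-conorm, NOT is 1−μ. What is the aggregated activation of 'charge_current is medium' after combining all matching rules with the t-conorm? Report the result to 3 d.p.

R1: low=0.83, heavy=0.31; AND[a·b] → w = 0.2573
R2: mid=0.88, ¬moderate=1−0.15=0.85; AND[a·b] → w = 0.7480
R3: heavy=0.31, mid=0.88; AND[a·b] → w = 0.2728
R4: ¬idle=1−0.53=0.47, moderate=0.15; OR[a + b − a·b] → w = 0.5495
R5: low=0.83, idle=0.53; AND[a·b] → w = 0.4399
Rules with consequent 'medium': {R1, R3, R4} → strengths 0.2573, 0.2728, 0.5495
Aggregate via t-conorm [a + b − a·b]: 0.7567

0.757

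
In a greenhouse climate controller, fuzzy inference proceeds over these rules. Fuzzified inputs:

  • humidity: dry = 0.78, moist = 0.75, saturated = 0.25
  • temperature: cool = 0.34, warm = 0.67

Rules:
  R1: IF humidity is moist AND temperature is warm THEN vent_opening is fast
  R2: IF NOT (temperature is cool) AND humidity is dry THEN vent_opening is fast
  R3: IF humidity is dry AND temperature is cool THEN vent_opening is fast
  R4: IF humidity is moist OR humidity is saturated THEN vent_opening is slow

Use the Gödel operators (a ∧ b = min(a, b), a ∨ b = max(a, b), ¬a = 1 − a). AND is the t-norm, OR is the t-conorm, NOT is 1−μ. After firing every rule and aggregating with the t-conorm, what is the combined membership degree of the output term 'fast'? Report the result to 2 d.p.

R1: moist=0.75, warm=0.67; AND[min(a, b)] → w = 0.67
R2: ¬cool=1−0.34=0.66, dry=0.78; AND[min(a, b)] → w = 0.66
R3: dry=0.78, cool=0.34; AND[min(a, b)] → w = 0.34
R4: moist=0.75, saturated=0.25; OR[max(a, b)] → w = 0.75
Rules with consequent 'fast': {R1, R2, R3} → strengths 0.67, 0.66, 0.34
Aggregate via t-conorm [max(a, b)]: 0.67

0.67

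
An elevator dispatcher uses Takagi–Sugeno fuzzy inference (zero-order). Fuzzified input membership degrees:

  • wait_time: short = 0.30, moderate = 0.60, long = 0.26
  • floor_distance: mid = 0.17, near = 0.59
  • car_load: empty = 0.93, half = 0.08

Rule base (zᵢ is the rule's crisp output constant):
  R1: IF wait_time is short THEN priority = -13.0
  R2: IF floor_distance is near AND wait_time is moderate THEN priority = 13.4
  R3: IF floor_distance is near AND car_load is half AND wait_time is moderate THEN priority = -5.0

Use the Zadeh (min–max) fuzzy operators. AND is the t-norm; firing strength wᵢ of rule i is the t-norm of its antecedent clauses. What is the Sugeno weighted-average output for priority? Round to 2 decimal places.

3.72

R1 (z=-13.0): short=0.30 → w = 0.30
R2 (z=13.4): near=0.59, moderate=0.60; AND[min(a, b)] → w = 0.59
R3 (z=-5.0): near=0.59, half=0.08, moderate=0.60; AND[min(a, b)] → w = 0.08
Weighted average = (0.30·-13.0 + 0.59·13.4 + 0.08·-5.0) / (0.30 + 0.59 + 0.08)
  = 3.6060 / 0.9700 = 3.72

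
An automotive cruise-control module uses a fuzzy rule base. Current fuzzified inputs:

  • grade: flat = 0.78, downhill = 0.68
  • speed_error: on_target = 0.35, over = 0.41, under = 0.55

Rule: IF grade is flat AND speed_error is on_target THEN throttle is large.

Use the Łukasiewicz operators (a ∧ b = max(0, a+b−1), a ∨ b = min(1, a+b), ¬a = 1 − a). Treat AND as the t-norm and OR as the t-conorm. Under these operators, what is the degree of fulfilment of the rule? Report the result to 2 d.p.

firing strength: flat=0.78, on_target=0.35; AND[max(0, a+b−1)] → w = 0.13

0.13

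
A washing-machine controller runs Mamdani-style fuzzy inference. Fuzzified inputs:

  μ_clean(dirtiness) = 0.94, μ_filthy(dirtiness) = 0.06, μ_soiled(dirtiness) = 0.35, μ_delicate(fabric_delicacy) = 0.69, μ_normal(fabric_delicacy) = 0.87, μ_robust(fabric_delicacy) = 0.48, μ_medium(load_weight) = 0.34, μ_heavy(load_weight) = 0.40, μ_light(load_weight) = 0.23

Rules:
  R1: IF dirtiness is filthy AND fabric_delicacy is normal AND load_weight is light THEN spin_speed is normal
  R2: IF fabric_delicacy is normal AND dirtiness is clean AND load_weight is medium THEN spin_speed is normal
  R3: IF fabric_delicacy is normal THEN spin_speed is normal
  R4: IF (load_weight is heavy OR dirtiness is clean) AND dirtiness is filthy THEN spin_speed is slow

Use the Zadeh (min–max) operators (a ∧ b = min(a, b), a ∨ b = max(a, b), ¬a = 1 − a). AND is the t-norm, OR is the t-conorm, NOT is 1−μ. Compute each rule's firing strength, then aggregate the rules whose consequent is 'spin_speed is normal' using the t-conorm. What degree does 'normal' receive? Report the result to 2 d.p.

R1: filthy=0.06, normal=0.87, light=0.23; AND[min(a, b)] → w = 0.06
R2: normal=0.87, clean=0.94, medium=0.34; AND[min(a, b)] → w = 0.34
R3: normal=0.87 → w = 0.87
R4: (heavy=0.40 OR clean=0.94) = 0.94; AND[min(a, b)] with filthy=0.06 → w = 0.06
Rules with consequent 'normal': {R1, R2, R3} → strengths 0.06, 0.34, 0.87
Aggregate via t-conorm [max(a, b)]: 0.87

0.87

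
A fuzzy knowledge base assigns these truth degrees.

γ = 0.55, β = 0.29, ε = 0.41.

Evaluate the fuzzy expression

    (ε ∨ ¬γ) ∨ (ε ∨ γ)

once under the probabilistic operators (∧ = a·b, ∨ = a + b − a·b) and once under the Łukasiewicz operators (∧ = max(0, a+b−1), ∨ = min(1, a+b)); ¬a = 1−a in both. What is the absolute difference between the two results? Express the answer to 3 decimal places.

Under probabilistic:
  ¬γ = 1 − 0.5500 = 0.4500
  ε ∨ ¬γ = a + b − a·b on (0.4100, 0.4500) = 0.6755
  ε ∨ γ = a + b − a·b on (0.4100, 0.5500) = 0.7345
  (ε ∨ ¬γ) ∨ (ε ∨ γ) = a + b − a·b on (0.6755, 0.7345) = 0.9138
  → value = 0.9138
Under Łukasiewicz:
  ¬γ = 1 − 0.55 = 0.45
  ε ∨ ¬γ = min(1, a+b) on (0.41, 0.45) = 0.86
  ε ∨ γ = min(1, a+b) on (0.41, 0.55) = 0.96
  (ε ∨ ¬γ) ∨ (ε ∨ γ) = min(1, a+b) on (0.86, 0.96) = 1.00
  → value = 1.0000
|0.9138 − 1.0000| = 0.086

0.086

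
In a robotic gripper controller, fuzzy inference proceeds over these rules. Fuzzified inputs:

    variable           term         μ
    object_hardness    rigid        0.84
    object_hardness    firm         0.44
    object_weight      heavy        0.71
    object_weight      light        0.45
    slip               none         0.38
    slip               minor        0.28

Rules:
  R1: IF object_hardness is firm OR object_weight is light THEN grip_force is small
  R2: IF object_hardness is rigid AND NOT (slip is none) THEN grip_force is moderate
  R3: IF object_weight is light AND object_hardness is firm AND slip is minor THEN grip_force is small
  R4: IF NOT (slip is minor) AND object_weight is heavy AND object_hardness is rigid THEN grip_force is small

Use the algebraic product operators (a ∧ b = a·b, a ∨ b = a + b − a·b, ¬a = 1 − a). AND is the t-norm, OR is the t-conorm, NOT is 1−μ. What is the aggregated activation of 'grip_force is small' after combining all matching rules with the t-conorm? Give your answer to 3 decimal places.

0.834

R1: firm=0.44, light=0.45; OR[a + b − a·b] → w = 0.6920
R2: rigid=0.84, ¬none=1−0.38=0.62; AND[a·b] → w = 0.5208
R3: light=0.45, firm=0.44, minor=0.28; AND[a·b] → w = 0.0554
R4: ¬minor=1−0.28=0.72, heavy=0.71, rigid=0.84; AND[a·b] → w = 0.4294
Rules with consequent 'small': {R1, R3, R4} → strengths 0.6920, 0.0554, 0.4294
Aggregate via t-conorm [a + b − a·b]: 0.8340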